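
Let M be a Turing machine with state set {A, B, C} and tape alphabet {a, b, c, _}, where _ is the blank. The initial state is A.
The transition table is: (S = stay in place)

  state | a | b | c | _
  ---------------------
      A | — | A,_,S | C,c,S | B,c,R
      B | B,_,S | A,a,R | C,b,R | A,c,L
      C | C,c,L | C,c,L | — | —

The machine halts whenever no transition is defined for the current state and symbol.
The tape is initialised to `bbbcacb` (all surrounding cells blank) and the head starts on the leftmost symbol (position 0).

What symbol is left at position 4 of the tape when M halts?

c

state=A head=0 tape=[b]bbcacb   (A,b)→(A,_,S)
state=A head=0 tape=[_]bbcacb   (A,_)→(B,c,R)
state=B head=1 tape=c[b]bcacb   (B,b)→(A,a,R)
state=A head=2 tape=ca[b]cacb   (A,b)→(A,_,S)
state=A head=2 tape=ca[_]cacb   (A,_)→(B,c,R)
state=B head=3 tape=cac[c]acb   (B,c)→(C,b,R)
state=C head=4 tape=cacb[a]cb   (C,a)→(C,c,L)
state=C head=3 tape=cac[b]ccb   (C,b)→(C,c,L)
state=C head=2 tape=ca[c]cccb
Cell 4 holds c when M halts.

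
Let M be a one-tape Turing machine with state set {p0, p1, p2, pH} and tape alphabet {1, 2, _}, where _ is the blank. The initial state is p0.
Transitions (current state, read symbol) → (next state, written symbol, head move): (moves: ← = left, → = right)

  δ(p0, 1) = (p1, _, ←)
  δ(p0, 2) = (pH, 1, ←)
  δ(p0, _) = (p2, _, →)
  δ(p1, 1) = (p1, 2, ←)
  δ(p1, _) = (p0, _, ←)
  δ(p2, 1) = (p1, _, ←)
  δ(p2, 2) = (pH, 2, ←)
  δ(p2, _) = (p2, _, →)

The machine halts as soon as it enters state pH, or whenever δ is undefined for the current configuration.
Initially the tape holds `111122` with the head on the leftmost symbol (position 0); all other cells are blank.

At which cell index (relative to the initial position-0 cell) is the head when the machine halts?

3

state=p0 head=0 tape=__[1]11122   (p0,1)→(p1,_,←)
state=p1 head=-1 tape=_[_]_11122   (p1,_)→(p0,_,←)
state=p0 head=-2 tape=[_]__11122   (p0,_)→(p2,_,→)
state=p2 head=-1 tape=_[_]_11122   (p2,_)→(p2,_,→)
state=p2 head=0 tape=__[_]11122   (p2,_)→(p2,_,→)
state=p2 head=1 tape=___[1]1122   (p2,1)→(p1,_,←)
state=p1 head=0 tape=__[_]_1122   (p1,_)→(p0,_,←)
state=p0 head=-1 tape=_[_]__1122   (p0,_)→(p2,_,→)
state=p2 head=0 tape=__[_]_1122   (p2,_)→(p2,_,→)
state=p2 head=1 tape=___[_]1122   (p2,_)→(p2,_,→)
state=p2 head=2 tape=____[1]122   (p2,1)→(p1,_,←)
state=p1 head=1 tape=___[_]_122   (p1,_)→(p0,_,←)
state=p0 head=0 tape=__[_]__122   (p0,_)→(p2,_,→)
state=p2 head=1 tape=___[_]_122   (p2,_)→(p2,_,→)
state=p2 head=2 tape=____[_]122   (p2,_)→(p2,_,→)
state=p2 head=3 tape=_____[1]22   (p2,1)→(p1,_,←)
state=p1 head=2 tape=____[_]_22   (p1,_)→(p0,_,←)
state=p0 head=1 tape=___[_]__22   (p0,_)→(p2,_,→)
state=p2 head=2 tape=____[_]_22   (p2,_)→(p2,_,→)
state=p2 head=3 tape=_____[_]22   (p2,_)→(p2,_,→)
state=p2 head=4 tape=______[2]2   (p2,2)→(pH,2,←)
state=pH head=3 tape=_____[_]22
At halt the head is at cell 3.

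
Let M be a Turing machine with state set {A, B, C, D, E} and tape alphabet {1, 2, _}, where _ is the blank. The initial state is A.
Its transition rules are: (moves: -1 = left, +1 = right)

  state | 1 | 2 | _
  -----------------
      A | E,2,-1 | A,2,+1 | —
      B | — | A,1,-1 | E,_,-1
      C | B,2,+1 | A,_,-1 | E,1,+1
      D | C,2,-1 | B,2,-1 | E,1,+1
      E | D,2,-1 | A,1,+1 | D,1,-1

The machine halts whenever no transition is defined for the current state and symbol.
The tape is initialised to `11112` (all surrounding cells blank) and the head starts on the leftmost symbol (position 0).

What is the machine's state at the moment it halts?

A

state=A head=0 tape=___[1]1112_   (A,1)→(E,2,-1)
state=E head=-1 tape=__[_]21112_   (E,_)→(D,1,-1)
state=D head=-2 tape=_[_]121112_   (D,_)→(E,1,+1)
state=E head=-1 tape=_1[1]21112_   (E,1)→(D,2,-1)
state=D head=-2 tape=_[1]221112_   (D,1)→(C,2,-1)
state=C head=-3 tape=[_]2221112_   (C,_)→(E,1,+1)
state=E head=-2 tape=1[2]221112_   (E,2)→(A,1,+1)
state=A head=-1 tape=11[2]21112_   (A,2)→(A,2,+1)
state=A head=0 tape=112[2]1112_   (A,2)→(A,2,+1)
state=A head=1 tape=1122[1]112_   (A,1)→(E,2,-1)
state=E head=0 tape=112[2]2112_   (E,2)→(A,1,+1)
state=A head=1 tape=1121[2]112_   (A,2)→(A,2,+1)
state=A head=2 tape=11212[1]12_   (A,1)→(E,2,-1)
state=E head=1 tape=1121[2]212_   (E,2)→(A,1,+1)
state=A head=2 tape=11211[2]12_   (A,2)→(A,2,+1)
state=A head=3 tape=112112[1]2_   (A,1)→(E,2,-1)
state=E head=2 tape=11211[2]22_   (E,2)→(A,1,+1)
state=A head=3 tape=112111[2]2_   (A,2)→(A,2,+1)
state=A head=4 tape=1121112[2]_   (A,2)→(A,2,+1)
state=A head=5 tape=11211122[_]
No transition is defined for (A, _); M halts in state A.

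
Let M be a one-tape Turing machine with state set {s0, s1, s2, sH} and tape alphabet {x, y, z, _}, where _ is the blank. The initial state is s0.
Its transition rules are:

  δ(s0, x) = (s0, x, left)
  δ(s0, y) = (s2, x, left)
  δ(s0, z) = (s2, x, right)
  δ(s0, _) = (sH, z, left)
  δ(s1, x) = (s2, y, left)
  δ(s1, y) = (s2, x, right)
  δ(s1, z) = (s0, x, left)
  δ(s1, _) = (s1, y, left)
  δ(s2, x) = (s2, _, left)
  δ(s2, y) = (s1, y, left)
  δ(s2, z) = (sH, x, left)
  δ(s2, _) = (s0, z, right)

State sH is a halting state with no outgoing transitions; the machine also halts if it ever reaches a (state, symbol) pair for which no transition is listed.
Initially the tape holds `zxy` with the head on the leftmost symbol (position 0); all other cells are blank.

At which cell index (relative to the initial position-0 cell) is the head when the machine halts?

state=s0 head=0 tape=_[z]xy   (s0,z)→(s2,x,right)
state=s2 head=1 tape=_x[x]y   (s2,x)→(s2,_,left)
state=s2 head=0 tape=_[x]_y   (s2,x)→(s2,_,left)
state=s2 head=-1 tape=[_]__y   (s2,_)→(s0,z,right)
state=s0 head=0 tape=z[_]_y   (s0,_)→(sH,z,left)
state=sH head=-1 tape=[z]z_y
At halt the head is at cell -1.

-1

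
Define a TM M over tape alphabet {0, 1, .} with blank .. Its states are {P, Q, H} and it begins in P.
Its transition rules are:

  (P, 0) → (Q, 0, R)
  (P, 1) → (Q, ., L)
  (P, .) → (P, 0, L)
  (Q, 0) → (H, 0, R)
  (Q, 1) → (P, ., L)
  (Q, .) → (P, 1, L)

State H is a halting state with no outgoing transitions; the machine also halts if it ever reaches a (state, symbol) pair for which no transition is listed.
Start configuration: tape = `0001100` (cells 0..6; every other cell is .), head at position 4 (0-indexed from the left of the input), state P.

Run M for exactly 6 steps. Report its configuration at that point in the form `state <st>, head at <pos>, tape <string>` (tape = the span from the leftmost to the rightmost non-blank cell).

P | 0001[1]00   read 1 → write ., move L, go to Q
Q | 000[1].00   read 1 → write ., move L, go to P
P | 00[0]..00   read 0 → write 0, move R, go to Q
Q | 000[.].00   read . → write 1, move L, go to P
P | 00[0]1.00   read 0 → write 0, move R, go to Q
Q | 000[1].00   read 1 → write ., move L, go to P
P | 00[0]..00
After 6 steps: state P, head at 2, tape 000..00.

state P, head at 2, tape 000..00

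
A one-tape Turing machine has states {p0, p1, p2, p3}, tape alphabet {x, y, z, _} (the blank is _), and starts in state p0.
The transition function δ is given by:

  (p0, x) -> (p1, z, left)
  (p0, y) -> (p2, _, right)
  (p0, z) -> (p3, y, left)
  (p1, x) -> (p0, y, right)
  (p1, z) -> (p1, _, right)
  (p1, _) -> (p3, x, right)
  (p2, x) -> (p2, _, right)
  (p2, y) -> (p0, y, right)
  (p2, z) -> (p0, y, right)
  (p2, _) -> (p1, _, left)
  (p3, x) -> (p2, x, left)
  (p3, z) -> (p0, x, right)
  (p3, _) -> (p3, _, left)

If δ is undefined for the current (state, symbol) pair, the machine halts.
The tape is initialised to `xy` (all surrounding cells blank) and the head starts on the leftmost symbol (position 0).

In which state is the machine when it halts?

state=p0 head=0 tape=_[x]y_   (p0,x)→(p1,z,left)
state=p1 head=-1 tape=[_]zy_   (p1,_)→(p3,x,right)
state=p3 head=0 tape=x[z]y_   (p3,z)→(p0,x,right)
state=p0 head=1 tape=xx[y]_   (p0,y)→(p2,_,right)
state=p2 head=2 tape=xx_[_]   (p2,_)→(p1,_,left)
state=p1 head=1 tape=xx[_]_   (p1,_)→(p3,x,right)
state=p3 head=2 tape=xxx[_]   (p3,_)→(p3,_,left)
state=p3 head=1 tape=xx[x]_   (p3,x)→(p2,x,left)
state=p2 head=0 tape=x[x]x_   (p2,x)→(p2,_,right)
state=p2 head=1 tape=x_[x]_   (p2,x)→(p2,_,right)
state=p2 head=2 tape=x__[_]   (p2,_)→(p1,_,left)
state=p1 head=1 tape=x_[_]_   (p1,_)→(p3,x,right)
state=p3 head=2 tape=x_x[_]   (p3,_)→(p3,_,left)
state=p3 head=1 tape=x_[x]_   (p3,x)→(p2,x,left)
state=p2 head=0 tape=x[_]x_   (p2,_)→(p1,_,left)
state=p1 head=-1 tape=[x]_x_   (p1,x)→(p0,y,right)
state=p0 head=0 tape=y[_]x_
No transition is defined for (p0, _); M halts in state p0.

p0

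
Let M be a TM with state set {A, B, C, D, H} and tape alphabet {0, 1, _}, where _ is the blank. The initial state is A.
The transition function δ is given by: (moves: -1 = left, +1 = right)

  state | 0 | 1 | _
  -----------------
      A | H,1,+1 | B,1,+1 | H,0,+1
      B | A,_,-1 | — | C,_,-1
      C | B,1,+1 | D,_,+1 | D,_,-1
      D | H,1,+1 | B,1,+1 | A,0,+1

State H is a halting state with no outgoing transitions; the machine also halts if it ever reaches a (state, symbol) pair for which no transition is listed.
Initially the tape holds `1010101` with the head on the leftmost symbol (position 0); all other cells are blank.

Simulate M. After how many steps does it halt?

23

state=A head=0 tape=[1]010101___   (A,1)→(B,1,+1)
state=B head=1 tape=1[0]10101___   (B,0)→(A,_,-1)
state=A head=0 tape=[1]_10101___   (A,1)→(B,1,+1)
state=B head=1 tape=1[_]10101___   (B,_)→(C,_,-1)
state=C head=0 tape=[1]_10101___   (C,1)→(D,_,+1)
state=D head=1 tape=_[_]10101___   (D,_)→(A,0,+1)
state=A head=2 tape=_0[1]0101___   (A,1)→(B,1,+1)
state=B head=3 tape=_01[0]101___   (B,0)→(A,_,-1)
state=A head=2 tape=_0[1]_101___   (A,1)→(B,1,+1)
state=B head=3 tape=_01[_]101___   (B,_)→(C,_,-1)
state=C head=2 tape=_0[1]_101___   (C,1)→(D,_,+1)
state=D head=3 tape=_0_[_]101___   (D,_)→(A,0,+1)
state=A head=4 tape=_0_0[1]01___   (A,1)→(B,1,+1)
state=B head=5 tape=_0_01[0]1___   (B,0)→(A,_,-1)
state=A head=4 tape=_0_0[1]_1___   (A,1)→(B,1,+1)
state=B head=5 tape=_0_01[_]1___   (B,_)→(C,_,-1)
state=C head=4 tape=_0_0[1]_1___   (C,1)→(D,_,+1)
state=D head=5 tape=_0_0_[_]1___   (D,_)→(A,0,+1)
state=A head=6 tape=_0_0_0[1]___   (A,1)→(B,1,+1)
state=B head=7 tape=_0_0_01[_]__   (B,_)→(C,_,-1)
state=C head=6 tape=_0_0_0[1]___   (C,1)→(D,_,+1)
state=D head=7 tape=_0_0_0_[_]__   (D,_)→(A,0,+1)
state=A head=8 tape=_0_0_0_0[_]_   (A,_)→(H,0,+1)
state=H head=9 tape=_0_0_0_00[_]
M halts after 23 transitions.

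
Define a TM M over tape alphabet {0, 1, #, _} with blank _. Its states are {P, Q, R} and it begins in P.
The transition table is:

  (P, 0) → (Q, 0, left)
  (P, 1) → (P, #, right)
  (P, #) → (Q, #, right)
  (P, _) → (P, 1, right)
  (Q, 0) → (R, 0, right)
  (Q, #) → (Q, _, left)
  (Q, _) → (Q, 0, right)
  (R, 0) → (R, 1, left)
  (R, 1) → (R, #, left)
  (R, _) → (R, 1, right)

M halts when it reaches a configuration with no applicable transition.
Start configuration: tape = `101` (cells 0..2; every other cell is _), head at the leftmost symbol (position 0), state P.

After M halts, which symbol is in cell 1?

state=P head=0 tape=___[1]01   (P,1)→(P,#,right)
state=P head=1 tape=___#[0]1   (P,0)→(Q,0,left)
state=Q head=0 tape=___[#]01   (Q,#)→(Q,_,left)
state=Q head=-1 tape=__[_]_01   (Q,_)→(Q,0,right)
state=Q head=0 tape=__0[_]01   (Q,_)→(Q,0,right)
state=Q head=1 tape=__00[0]1   (Q,0)→(R,0,right)
state=R head=2 tape=__000[1]   (R,1)→(R,#,left)
state=R head=1 tape=__00[0]#   (R,0)→(R,1,left)
state=R head=0 tape=__0[0]1#   (R,0)→(R,1,left)
state=R head=-1 tape=__[0]11#   (R,0)→(R,1,left)
state=R head=-2 tape=_[_]111#   (R,_)→(R,1,right)
state=R head=-1 tape=_1[1]11#   (R,1)→(R,#,left)
state=R head=-2 tape=_[1]#11#   (R,1)→(R,#,left)
state=R head=-3 tape=[_]##11#   (R,_)→(R,1,right)
state=R head=-2 tape=1[#]#11#
Cell 1 holds 1 when M halts.

1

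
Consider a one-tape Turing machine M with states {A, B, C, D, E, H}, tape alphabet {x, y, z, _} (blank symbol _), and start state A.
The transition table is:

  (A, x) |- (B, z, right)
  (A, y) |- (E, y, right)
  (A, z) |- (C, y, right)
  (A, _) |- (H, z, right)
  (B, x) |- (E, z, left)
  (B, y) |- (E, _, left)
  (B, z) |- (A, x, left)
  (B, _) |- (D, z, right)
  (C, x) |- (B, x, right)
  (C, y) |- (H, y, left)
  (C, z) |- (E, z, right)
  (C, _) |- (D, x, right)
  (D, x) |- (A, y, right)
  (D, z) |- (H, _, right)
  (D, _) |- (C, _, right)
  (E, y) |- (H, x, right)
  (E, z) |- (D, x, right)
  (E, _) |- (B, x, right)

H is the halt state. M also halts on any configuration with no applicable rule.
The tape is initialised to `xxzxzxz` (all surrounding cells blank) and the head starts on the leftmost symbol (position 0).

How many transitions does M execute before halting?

state=A head=0 tape=[x]xzxzxz   (A,x)→(B,z,right)
state=B head=1 tape=z[x]zxzxz   (B,x)→(E,z,left)
state=E head=0 tape=[z]zzxzxz   (E,z)→(D,x,right)
state=D head=1 tape=x[z]zxzxz   (D,z)→(H,_,right)
state=H head=2 tape=x_[z]xzxz
M halts after 4 transitions.

4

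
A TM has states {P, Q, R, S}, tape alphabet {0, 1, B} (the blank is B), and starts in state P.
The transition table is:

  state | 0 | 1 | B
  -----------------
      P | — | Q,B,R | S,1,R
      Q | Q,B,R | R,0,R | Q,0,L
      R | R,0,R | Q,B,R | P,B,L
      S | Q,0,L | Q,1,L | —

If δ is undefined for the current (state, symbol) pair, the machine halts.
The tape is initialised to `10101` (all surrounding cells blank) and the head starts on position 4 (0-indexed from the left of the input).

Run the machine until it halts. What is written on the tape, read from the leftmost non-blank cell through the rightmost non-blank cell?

state=P head=4 tape=1010[1]BBB   (P,1)→(Q,B,R)
state=Q head=5 tape=1010B[B]BB   (Q,B)→(Q,0,L)
state=Q head=4 tape=1010[B]0BB   (Q,B)→(Q,0,L)
state=Q head=3 tape=101[0]00BB   (Q,0)→(Q,B,R)
state=Q head=4 tape=101B[0]0BB   (Q,0)→(Q,B,R)
state=Q head=5 tape=101BB[0]BB   (Q,0)→(Q,B,R)
state=Q head=6 tape=101BBB[B]B   (Q,B)→(Q,0,L)
state=Q head=5 tape=101BB[B]0B   (Q,B)→(Q,0,L)
state=Q head=4 tape=101B[B]00B   (Q,B)→(Q,0,L)
state=Q head=3 tape=101[B]000B   (Q,B)→(Q,0,L)
state=Q head=2 tape=10[1]0000B   (Q,1)→(R,0,R)
state=R head=3 tape=100[0]000B   (R,0)→(R,0,R)
state=R head=4 tape=1000[0]00B   (R,0)→(R,0,R)
state=R head=5 tape=10000[0]0B   (R,0)→(R,0,R)
state=R head=6 tape=100000[0]B   (R,0)→(R,0,R)
state=R head=7 tape=1000000[B]   (R,B)→(P,B,L)
state=P head=6 tape=100000[0]B
The non-blank tape span at halt is 1000000.

1000000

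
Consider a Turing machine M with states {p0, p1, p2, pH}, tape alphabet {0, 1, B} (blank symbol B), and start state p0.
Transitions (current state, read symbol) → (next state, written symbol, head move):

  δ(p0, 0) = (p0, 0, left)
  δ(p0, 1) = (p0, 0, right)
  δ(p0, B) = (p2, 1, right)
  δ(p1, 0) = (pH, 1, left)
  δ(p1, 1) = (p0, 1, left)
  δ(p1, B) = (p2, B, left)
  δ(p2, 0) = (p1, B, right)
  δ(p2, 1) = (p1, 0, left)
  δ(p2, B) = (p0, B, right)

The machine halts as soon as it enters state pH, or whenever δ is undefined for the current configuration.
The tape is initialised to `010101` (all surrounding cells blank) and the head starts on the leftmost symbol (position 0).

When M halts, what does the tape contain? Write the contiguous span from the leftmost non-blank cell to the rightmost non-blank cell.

1B100101

p0 | BB[0]10101   read 0 → write 0, move left, go to p0
p0 | B[B]010101   read B → write 1, move right, go to p2
p2 | B1[0]10101   read 0 → write B, move right, go to p1
p1 | B1B[1]0101   read 1 → write 1, move left, go to p0
p0 | B1[B]10101   read B → write 1, move right, go to p2
p2 | B11[1]0101   read 1 → write 0, move left, go to p1
p1 | B1[1]00101   read 1 → write 1, move left, go to p0
p0 | B[1]100101   read 1 → write 0, move right, go to p0
p0 | B0[1]00101   read 1 → write 0, move right, go to p0
p0 | B00[0]0101   read 0 → write 0, move left, go to p0
p0 | B0[0]00101   read 0 → write 0, move left, go to p0
p0 | B[0]000101   read 0 → write 0, move left, go to p0
p0 | [B]0000101   read B → write 1, move right, go to p2
p2 | 1[0]000101   read 0 → write B, move right, go to p1
p1 | 1B[0]00101   read 0 → write 1, move left, go to pH
pH | 1[B]100101
The non-blank tape span at halt is 1B100101.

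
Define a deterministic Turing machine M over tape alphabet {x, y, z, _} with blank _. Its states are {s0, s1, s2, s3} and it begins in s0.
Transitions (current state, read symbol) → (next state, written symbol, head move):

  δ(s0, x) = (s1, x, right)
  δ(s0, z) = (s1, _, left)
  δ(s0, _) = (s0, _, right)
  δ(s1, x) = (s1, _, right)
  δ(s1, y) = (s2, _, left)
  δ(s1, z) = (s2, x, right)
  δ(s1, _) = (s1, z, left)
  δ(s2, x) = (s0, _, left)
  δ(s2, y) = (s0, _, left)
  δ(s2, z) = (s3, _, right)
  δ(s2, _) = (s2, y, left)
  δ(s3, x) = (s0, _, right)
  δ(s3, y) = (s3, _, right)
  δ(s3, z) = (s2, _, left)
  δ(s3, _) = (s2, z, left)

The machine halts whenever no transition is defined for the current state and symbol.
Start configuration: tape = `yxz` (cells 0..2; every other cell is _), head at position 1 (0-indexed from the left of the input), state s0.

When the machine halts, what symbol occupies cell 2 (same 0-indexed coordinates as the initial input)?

_

state=s0 head=1 tape=y[x]z__   (s0,x)→(s1,x,right)
state=s1 head=2 tape=yx[z]__   (s1,z)→(s2,x,right)
state=s2 head=3 tape=yxx[_]_   (s2,_)→(s2,y,left)
state=s2 head=2 tape=yx[x]y_   (s2,x)→(s0,_,left)
state=s0 head=1 tape=y[x]_y_   (s0,x)→(s1,x,right)
state=s1 head=2 tape=yx[_]y_   (s1,_)→(s1,z,left)
state=s1 head=1 tape=y[x]zy_   (s1,x)→(s1,_,right)
state=s1 head=2 tape=y_[z]y_   (s1,z)→(s2,x,right)
state=s2 head=3 tape=y_x[y]_   (s2,y)→(s0,_,left)
state=s0 head=2 tape=y_[x]__   (s0,x)→(s1,x,right)
state=s1 head=3 tape=y_x[_]_   (s1,_)→(s1,z,left)
state=s1 head=2 tape=y_[x]z_   (s1,x)→(s1,_,right)
state=s1 head=3 tape=y__[z]_   (s1,z)→(s2,x,right)
state=s2 head=4 tape=y__x[_]   (s2,_)→(s2,y,left)
state=s2 head=3 tape=y__[x]y   (s2,x)→(s0,_,left)
state=s0 head=2 tape=y_[_]_y   (s0,_)→(s0,_,right)
state=s0 head=3 tape=y__[_]y   (s0,_)→(s0,_,right)
state=s0 head=4 tape=y___[y]
Cell 2 holds _ when M halts.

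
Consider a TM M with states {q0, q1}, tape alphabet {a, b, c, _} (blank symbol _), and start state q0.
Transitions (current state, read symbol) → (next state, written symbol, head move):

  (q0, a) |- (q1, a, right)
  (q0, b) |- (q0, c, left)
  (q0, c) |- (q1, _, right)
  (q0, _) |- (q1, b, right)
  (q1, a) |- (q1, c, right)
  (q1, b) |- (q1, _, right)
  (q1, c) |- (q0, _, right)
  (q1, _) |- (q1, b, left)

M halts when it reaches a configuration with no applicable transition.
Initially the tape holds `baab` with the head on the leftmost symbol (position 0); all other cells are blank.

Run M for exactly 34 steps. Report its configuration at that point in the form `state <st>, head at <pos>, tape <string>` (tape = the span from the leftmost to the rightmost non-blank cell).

state=q0 head=0 tape=_[b]aab_____   (q0,b)→(q0,c,left)
state=q0 head=-1 tape=[_]caab_____   (q0,_)→(q1,b,right)
state=q1 head=0 tape=b[c]aab_____   (q1,c)→(q0,_,right)
state=q0 head=1 tape=b_[a]ab_____   (q0,a)→(q1,a,right)
state=q1 head=2 tape=b_a[a]b_____   (q1,a)→(q1,c,right)
state=q1 head=3 tape=b_ac[b]_____   (q1,b)→(q1,_,right)
state=q1 head=4 tape=b_ac_[_]____   (q1,_)→(q1,b,left)
state=q1 head=3 tape=b_ac[_]b____   (q1,_)→(q1,b,left)
state=q1 head=2 tape=b_a[c]bb____   (q1,c)→(q0,_,right)
state=q0 head=3 tape=b_a_[b]b____   (q0,b)→(q0,c,left)
state=q0 head=2 tape=b_a[_]cb____   (q0,_)→(q1,b,right)
state=q1 head=3 tape=b_ab[c]b____   (q1,c)→(q0,_,right)
state=q0 head=4 tape=b_ab_[b]____   (q0,b)→(q0,c,left)
state=q0 head=3 tape=b_ab[_]c____   (q0,_)→(q1,b,right)
state=q1 head=4 tape=b_abb[c]____   (q1,c)→(q0,_,right)
state=q0 head=5 tape=b_abb_[_]___   (q0,_)→(q1,b,right)
state=q1 head=6 tape=b_abb_b[_]__   (q1,_)→(q1,b,left)
state=q1 head=5 tape=b_abb_[b]b__   (q1,b)→(q1,_,right)
state=q1 head=6 tape=b_abb__[b]__   (q1,b)→(q1,_,right)
state=q1 head=7 tape=b_abb___[_]_   (q1,_)→(q1,b,left)
state=q1 head=6 tape=b_abb__[_]b_   (q1,_)→(q1,b,left)
state=q1 head=5 tape=b_abb_[_]bb_   (q1,_)→(q1,b,left)
state=q1 head=4 tape=b_abb[_]bbb_   (q1,_)→(q1,b,left)
state=q1 head=3 tape=b_ab[b]bbbb_   (q1,b)→(q1,_,right)
state=q1 head=4 tape=b_ab_[b]bbb_   (q1,b)→(q1,_,right)
state=q1 head=5 tape=b_ab__[b]bb_   (q1,b)→(q1,_,right)
state=q1 head=6 tape=b_ab___[b]b_   (q1,b)→(q1,_,right)
state=q1 head=7 tape=b_ab____[b]_   (q1,b)→(q1,_,right)
state=q1 head=8 tape=b_ab_____[_]   (q1,_)→(q1,b,left)
state=q1 head=7 tape=b_ab____[_]b   (q1,_)→(q1,b,left)
state=q1 head=6 tape=b_ab___[_]bb   (q1,_)→(q1,b,left)
state=q1 head=5 tape=b_ab__[_]bbb   (q1,_)→(q1,b,left)
state=q1 head=4 tape=b_ab_[_]bbbb   (q1,_)→(q1,b,left)
state=q1 head=3 tape=b_ab[_]bbbbb   (q1,_)→(q1,b,left)
state=q1 head=2 tape=b_a[b]bbbbbb
After 34 steps: state q1, head at 2, tape b_abbbbbbb.

state q1, head at 2, tape b_abbbbbbb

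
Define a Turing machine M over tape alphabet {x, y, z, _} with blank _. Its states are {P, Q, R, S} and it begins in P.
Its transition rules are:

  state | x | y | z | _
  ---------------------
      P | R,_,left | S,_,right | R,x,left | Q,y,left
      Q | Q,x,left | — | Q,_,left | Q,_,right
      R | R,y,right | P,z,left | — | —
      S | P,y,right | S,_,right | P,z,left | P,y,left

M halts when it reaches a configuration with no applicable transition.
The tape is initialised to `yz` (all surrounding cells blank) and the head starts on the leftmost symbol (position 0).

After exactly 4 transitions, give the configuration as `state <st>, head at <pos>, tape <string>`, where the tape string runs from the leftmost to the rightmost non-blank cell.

state Q, head at 0, tape yz

state=P head=0 tape=_[y]z   (P,y)→(S,_,right)
state=S head=1 tape=__[z]   (S,z)→(P,z,left)
state=P head=0 tape=_[_]z   (P,_)→(Q,y,left)
state=Q head=-1 tape=[_]yz   (Q,_)→(Q,_,right)
state=Q head=0 tape=_[y]z
After 4 steps: state Q, head at 0, tape yz.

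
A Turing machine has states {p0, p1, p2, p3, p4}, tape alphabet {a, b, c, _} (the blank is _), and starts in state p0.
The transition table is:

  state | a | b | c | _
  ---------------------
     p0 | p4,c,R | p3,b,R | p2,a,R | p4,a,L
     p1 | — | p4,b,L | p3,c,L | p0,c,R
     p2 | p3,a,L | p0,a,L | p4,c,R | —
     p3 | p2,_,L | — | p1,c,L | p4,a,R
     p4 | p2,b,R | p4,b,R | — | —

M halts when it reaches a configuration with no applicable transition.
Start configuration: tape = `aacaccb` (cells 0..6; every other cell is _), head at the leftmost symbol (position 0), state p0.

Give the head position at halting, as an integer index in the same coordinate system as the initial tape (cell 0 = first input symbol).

5

state=p0 head=0 tape=[a]acaccb   (p0,a)→(p4,c,R)
state=p4 head=1 tape=c[a]caccb   (p4,a)→(p2,b,R)
state=p2 head=2 tape=cb[c]accb   (p2,c)→(p4,c,R)
state=p4 head=3 tape=cbc[a]ccb   (p4,a)→(p2,b,R)
state=p2 head=4 tape=cbcb[c]cb   (p2,c)→(p4,c,R)
state=p4 head=5 tape=cbcbc[c]b
At halt the head is at cell 5.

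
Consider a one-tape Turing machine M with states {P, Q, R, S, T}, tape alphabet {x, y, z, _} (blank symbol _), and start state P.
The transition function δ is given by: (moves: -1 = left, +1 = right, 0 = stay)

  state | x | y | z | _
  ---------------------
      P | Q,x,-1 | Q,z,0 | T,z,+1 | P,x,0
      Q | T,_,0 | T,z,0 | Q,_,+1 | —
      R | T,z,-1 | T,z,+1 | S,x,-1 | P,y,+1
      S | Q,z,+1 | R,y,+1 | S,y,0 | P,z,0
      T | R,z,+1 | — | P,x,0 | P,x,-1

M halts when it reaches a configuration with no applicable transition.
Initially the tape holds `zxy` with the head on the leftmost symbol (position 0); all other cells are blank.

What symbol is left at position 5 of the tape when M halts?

x

state=P head=0 tape=_[z]xy___   (P,z)→(T,z,+1)
state=T head=1 tape=_z[x]y___   (T,x)→(R,z,+1)
state=R head=2 tape=_zz[y]___   (R,y)→(T,z,+1)
state=T head=3 tape=_zzz[_]__   (T,_)→(P,x,-1)
state=P head=2 tape=_zz[z]x__   (P,z)→(T,z,+1)
state=T head=3 tape=_zzz[x]__   (T,x)→(R,z,+1)
state=R head=4 tape=_zzzz[_]_   (R,_)→(P,y,+1)
state=P head=5 tape=_zzzzy[_]   (P,_)→(P,x,0)
state=P head=5 tape=_zzzzy[x]   (P,x)→(Q,x,-1)
state=Q head=4 tape=_zzzz[y]x   (Q,y)→(T,z,0)
state=T head=4 tape=_zzzz[z]x   (T,z)→(P,x,0)
state=P head=4 tape=_zzzz[x]x   (P,x)→(Q,x,-1)
state=Q head=3 tape=_zzz[z]xx   (Q,z)→(Q,_,+1)
state=Q head=4 tape=_zzz_[x]x   (Q,x)→(T,_,0)
state=T head=4 tape=_zzz_[_]x   (T,_)→(P,x,-1)
state=P head=3 tape=_zzz[_]xx   (P,_)→(P,x,0)
state=P head=3 tape=_zzz[x]xx   (P,x)→(Q,x,-1)
state=Q head=2 tape=_zz[z]xxx   (Q,z)→(Q,_,+1)
state=Q head=3 tape=_zz_[x]xx   (Q,x)→(T,_,0)
state=T head=3 tape=_zz_[_]xx   (T,_)→(P,x,-1)
state=P head=2 tape=_zz[_]xxx   (P,_)→(P,x,0)
state=P head=2 tape=_zz[x]xxx   (P,x)→(Q,x,-1)
state=Q head=1 tape=_z[z]xxxx   (Q,z)→(Q,_,+1)
state=Q head=2 tape=_z_[x]xxx   (Q,x)→(T,_,0)
state=T head=2 tape=_z_[_]xxx   (T,_)→(P,x,-1)
state=P head=1 tape=_z[_]xxxx   (P,_)→(P,x,0)
state=P head=1 tape=_z[x]xxxx   (P,x)→(Q,x,-1)
state=Q head=0 tape=_[z]xxxxx   (Q,z)→(Q,_,+1)
state=Q head=1 tape=__[x]xxxx   (Q,x)→(T,_,0)
state=T head=1 tape=__[_]xxxx   (T,_)→(P,x,-1)
state=P head=0 tape=_[_]xxxxx   (P,_)→(P,x,0)
state=P head=0 tape=_[x]xxxxx   (P,x)→(Q,x,-1)
state=Q head=-1 tape=[_]xxxxxx
Cell 5 holds x when M halts.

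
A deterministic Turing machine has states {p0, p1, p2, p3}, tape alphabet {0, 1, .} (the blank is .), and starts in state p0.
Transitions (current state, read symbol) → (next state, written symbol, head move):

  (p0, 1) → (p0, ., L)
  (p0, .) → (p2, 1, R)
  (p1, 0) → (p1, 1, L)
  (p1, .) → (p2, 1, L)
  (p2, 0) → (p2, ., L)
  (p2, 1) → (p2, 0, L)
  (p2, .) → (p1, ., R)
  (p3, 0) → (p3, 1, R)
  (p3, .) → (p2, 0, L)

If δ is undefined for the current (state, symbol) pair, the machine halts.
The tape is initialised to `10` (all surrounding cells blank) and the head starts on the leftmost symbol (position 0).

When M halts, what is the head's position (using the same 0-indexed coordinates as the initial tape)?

-2

p0 | ...[1]0   read 1 → write ., move L, go to p0
p0 | ..[.].0   read . → write 1, move R, go to p2
p2 | ..1[.]0   read . → write ., move R, go to p1
p1 | ..1.[0]   read 0 → write 1, move L, go to p1
p1 | ..1[.]1   read . → write 1, move L, go to p2
p2 | ..[1]11   read 1 → write 0, move L, go to p2
p2 | .[.]011   read . → write ., move R, go to p1
p1 | ..[0]11   read 0 → write 1, move L, go to p1
p1 | .[.]111   read . → write 1, move L, go to p2
p2 | [.]1111   read . → write ., move R, go to p1
p1 | .[1]111
At halt the head is at cell -2.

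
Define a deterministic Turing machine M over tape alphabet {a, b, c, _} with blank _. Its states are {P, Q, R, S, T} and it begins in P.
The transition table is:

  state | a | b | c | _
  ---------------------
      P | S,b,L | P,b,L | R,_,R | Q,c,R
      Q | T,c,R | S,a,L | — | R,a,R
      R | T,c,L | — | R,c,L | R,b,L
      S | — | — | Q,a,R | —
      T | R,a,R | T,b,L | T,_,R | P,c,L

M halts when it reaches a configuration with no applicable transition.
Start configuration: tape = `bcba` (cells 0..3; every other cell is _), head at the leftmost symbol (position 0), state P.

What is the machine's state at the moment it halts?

Q

P | ___[b]cba   read b → write b, move L, go to P
P | __[_]bcba   read _ → write c, move R, go to Q
Q | __c[b]cba   read b → write a, move L, go to S
S | __[c]acba   read c → write a, move R, go to Q
Q | __a[a]cba   read a → write c, move R, go to T
T | __ac[c]ba   read c → write _, move R, go to T
T | __ac_[b]a   read b → write b, move L, go to T
T | __ac[_]ba   read _ → write c, move L, go to P
P | __a[c]cba   read c → write _, move R, go to R
R | __a_[c]ba   read c → write c, move L, go to R
R | __a[_]cba   read _ → write b, move L, go to R
R | __[a]bcba   read a → write c, move L, go to T
T | _[_]cbcba   read _ → write c, move L, go to P
P | [_]ccbcba   read _ → write c, move R, go to Q
Q | c[c]cbcba
No transition is defined for (Q, c); M halts in state Q.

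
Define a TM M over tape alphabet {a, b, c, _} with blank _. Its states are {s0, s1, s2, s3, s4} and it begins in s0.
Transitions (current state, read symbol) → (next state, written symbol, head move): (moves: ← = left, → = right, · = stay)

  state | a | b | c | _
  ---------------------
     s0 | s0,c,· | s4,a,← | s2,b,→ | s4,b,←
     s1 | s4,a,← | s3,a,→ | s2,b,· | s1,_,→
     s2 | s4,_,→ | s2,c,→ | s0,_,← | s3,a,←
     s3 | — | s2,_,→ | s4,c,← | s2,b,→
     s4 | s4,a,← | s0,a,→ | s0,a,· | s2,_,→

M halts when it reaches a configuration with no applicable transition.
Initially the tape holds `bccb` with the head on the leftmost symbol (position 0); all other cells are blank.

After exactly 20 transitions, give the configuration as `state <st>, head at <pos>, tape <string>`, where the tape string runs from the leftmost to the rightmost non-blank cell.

state s3, head at 2, tape caa

s0 | _[b]ccb_   read b → write a, move ←, go to s4
s4 | [_]accb_   read _ → write _, move →, go to s2
s2 | _[a]ccb_   read a → write _, move →, go to s4
s4 | __[c]cb_   read c → write a, move ·, go to s0
s0 | __[a]cb_   read a → write c, move ·, go to s0
s0 | __[c]cb_   read c → write b, move →, go to s2
s2 | __b[c]b_   read c → write _, move ←, go to s0
s0 | __[b]_b_   read b → write a, move ←, go to s4
s4 | _[_]a_b_   read _ → write _, move →, go to s2
s2 | __[a]_b_   read a → write _, move →, go to s4
s4 | ___[_]b_   read _ → write _, move →, go to s2
s2 | ____[b]_   read b → write c, move →, go to s2
s2 | ____c[_]   read _ → write a, move ←, go to s3
s3 | ____[c]a   read c → write c, move ←, go to s4
s4 | ___[_]ca   read _ → write _, move →, go to s2
s2 | ____[c]a   read c → write _, move ←, go to s0
s0 | ___[_]_a   read _ → write b, move ←, go to s4
s4 | __[_]b_a   read _ → write _, move →, go to s2
s2 | ___[b]_a   read b → write c, move →, go to s2
s2 | ___c[_]a   read _ → write a, move ←, go to s3
s3 | ___[c]aa
After 20 steps: state s3, head at 2, tape caa.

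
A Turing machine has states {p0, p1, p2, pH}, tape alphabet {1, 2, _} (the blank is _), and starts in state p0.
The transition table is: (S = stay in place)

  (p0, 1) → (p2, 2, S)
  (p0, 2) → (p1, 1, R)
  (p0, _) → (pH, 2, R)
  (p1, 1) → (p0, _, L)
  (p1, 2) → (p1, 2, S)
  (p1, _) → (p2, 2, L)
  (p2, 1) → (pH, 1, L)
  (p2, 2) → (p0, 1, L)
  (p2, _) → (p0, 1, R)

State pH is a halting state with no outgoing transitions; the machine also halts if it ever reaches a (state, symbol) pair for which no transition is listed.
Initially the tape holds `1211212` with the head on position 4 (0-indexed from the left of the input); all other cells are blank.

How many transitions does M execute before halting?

15

state=p0 head=4 tape=_1211[2]12   (p0,2)→(p1,1,R)
state=p1 head=5 tape=_12111[1]2   (p1,1)→(p0,_,L)
state=p0 head=4 tape=_1211[1]_2   (p0,1)→(p2,2,S)
state=p2 head=4 tape=_1211[2]_2   (p2,2)→(p0,1,L)
state=p0 head=3 tape=_121[1]1_2   (p0,1)→(p2,2,S)
state=p2 head=3 tape=_121[2]1_2   (p2,2)→(p0,1,L)
state=p0 head=2 tape=_12[1]11_2   (p0,1)→(p2,2,S)
state=p2 head=2 tape=_12[2]11_2   (p2,2)→(p0,1,L)
state=p0 head=1 tape=_1[2]111_2   (p0,2)→(p1,1,R)
state=p1 head=2 tape=_11[1]11_2   (p1,1)→(p0,_,L)
state=p0 head=1 tape=_1[1]_11_2   (p0,1)→(p2,2,S)
state=p2 head=1 tape=_1[2]_11_2   (p2,2)→(p0,1,L)
state=p0 head=0 tape=_[1]1_11_2   (p0,1)→(p2,2,S)
state=p2 head=0 tape=_[2]1_11_2   (p2,2)→(p0,1,L)
state=p0 head=-1 tape=[_]11_11_2   (p0,_)→(pH,2,R)
state=pH head=0 tape=2[1]1_11_2
M halts after 15 transitions.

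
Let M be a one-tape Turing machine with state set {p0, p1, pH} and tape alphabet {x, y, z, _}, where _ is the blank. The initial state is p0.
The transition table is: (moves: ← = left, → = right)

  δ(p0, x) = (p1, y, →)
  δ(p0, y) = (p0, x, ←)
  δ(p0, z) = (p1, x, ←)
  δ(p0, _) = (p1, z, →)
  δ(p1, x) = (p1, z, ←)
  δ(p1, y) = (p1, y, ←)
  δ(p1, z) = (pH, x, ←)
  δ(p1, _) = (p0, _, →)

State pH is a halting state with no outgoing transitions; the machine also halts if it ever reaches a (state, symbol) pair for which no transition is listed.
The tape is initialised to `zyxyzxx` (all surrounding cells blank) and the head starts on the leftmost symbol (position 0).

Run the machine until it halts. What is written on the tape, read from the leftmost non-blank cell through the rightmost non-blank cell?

p0 | __[z]yxyzxx   read z → write x, move ←, go to p1
p1 | _[_]xyxyzxx   read _ → write _, move →, go to p0
p0 | __[x]yxyzxx   read x → write y, move →, go to p1
p1 | __y[y]xyzxx   read y → write y, move ←, go to p1
p1 | __[y]yxyzxx   read y → write y, move ←, go to p1
p1 | _[_]yyxyzxx   read _ → write _, move →, go to p0
p0 | __[y]yxyzxx   read y → write x, move ←, go to p0
p0 | _[_]xyxyzxx   read _ → write z, move →, go to p1
p1 | _z[x]yxyzxx   read x → write z, move ←, go to p1
p1 | _[z]zyxyzxx   read z → write x, move ←, go to pH
pH | [_]xzyxyzxx
The non-blank tape span at halt is xzyxyzxx.

xzyxyzxx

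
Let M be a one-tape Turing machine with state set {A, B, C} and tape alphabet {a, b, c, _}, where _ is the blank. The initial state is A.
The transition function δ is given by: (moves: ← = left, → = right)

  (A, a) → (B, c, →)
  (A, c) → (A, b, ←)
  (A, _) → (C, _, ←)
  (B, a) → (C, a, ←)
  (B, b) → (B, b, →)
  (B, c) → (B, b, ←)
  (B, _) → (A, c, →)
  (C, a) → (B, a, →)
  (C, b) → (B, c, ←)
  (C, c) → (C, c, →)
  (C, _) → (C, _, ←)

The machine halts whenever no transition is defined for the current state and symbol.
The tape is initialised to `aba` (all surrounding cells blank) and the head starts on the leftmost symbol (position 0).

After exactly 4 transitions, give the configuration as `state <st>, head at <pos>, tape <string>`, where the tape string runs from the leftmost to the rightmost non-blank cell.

A | [a]ba   read a → write c, move →, go to B
B | c[b]a   read b → write b, move →, go to B
B | cb[a]   read a → write a, move ←, go to C
C | c[b]a   read b → write c, move ←, go to B
B | [c]ca
After 4 steps: state B, head at 0, tape cca.

state B, head at 0, tape cca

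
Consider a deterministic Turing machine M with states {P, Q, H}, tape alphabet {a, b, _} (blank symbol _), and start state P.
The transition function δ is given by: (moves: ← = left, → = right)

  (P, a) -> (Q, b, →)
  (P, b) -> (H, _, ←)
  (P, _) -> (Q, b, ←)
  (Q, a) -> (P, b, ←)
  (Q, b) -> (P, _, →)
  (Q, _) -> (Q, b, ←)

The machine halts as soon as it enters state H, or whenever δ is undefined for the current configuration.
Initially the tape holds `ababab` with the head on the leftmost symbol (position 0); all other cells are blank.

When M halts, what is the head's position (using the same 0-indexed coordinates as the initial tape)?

4

state=P head=0 tape=[a]babab_   (P,a)→(Q,b,→)
state=Q head=1 tape=b[b]abab_   (Q,b)→(P,_,→)
state=P head=2 tape=b_[a]bab_   (P,a)→(Q,b,→)
state=Q head=3 tape=b_b[b]ab_   (Q,b)→(P,_,→)
state=P head=4 tape=b_b_[a]b_   (P,a)→(Q,b,→)
state=Q head=5 tape=b_b_b[b]_   (Q,b)→(P,_,→)
state=P head=6 tape=b_b_b_[_]   (P,_)→(Q,b,←)
state=Q head=5 tape=b_b_b[_]b   (Q,_)→(Q,b,←)
state=Q head=4 tape=b_b_[b]bb   (Q,b)→(P,_,→)
state=P head=5 tape=b_b__[b]b   (P,b)→(H,_,←)
state=H head=4 tape=b_b_[_]_b
At halt the head is at cell 4.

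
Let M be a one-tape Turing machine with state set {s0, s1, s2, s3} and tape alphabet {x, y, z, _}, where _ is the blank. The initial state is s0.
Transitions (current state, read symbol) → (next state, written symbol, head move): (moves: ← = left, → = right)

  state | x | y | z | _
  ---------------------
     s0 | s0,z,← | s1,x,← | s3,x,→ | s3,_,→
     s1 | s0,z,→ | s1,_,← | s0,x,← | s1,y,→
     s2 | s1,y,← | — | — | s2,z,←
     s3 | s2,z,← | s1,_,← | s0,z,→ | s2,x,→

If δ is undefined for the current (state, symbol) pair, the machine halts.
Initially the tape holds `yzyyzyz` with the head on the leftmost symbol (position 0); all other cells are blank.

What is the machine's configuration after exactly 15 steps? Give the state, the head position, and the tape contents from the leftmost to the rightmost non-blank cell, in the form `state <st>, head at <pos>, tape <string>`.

state s3, head at 1, tape yxx_xxyz

s0 | _[y]zyyzyz   read y → write x, move ←, go to s1
s1 | [_]xzyyzyz   read _ → write y, move →, go to s1
s1 | y[x]zyyzyz   read x → write z, move →, go to s0
s0 | yz[z]yyzyz   read z → write x, move →, go to s3
s3 | yzx[y]yzyz   read y → write _, move ←, go to s1
s1 | yz[x]_yzyz   read x → write z, move →, go to s0
s0 | yzz[_]yzyz   read _ → write _, move →, go to s3
s3 | yzz_[y]zyz   read y → write _, move ←, go to s1
s1 | yzz[_]_zyz   read _ → write y, move →, go to s1
s1 | yzzy[_]zyz   read _ → write y, move →, go to s1
s1 | yzzyy[z]yz   read z → write x, move ←, go to s0
s0 | yzzy[y]xyz   read y → write x, move ←, go to s1
s1 | yzz[y]xxyz   read y → write _, move ←, go to s1
s1 | yz[z]_xxyz   read z → write x, move ←, go to s0
s0 | y[z]x_xxyz   read z → write x, move →, go to s3
s3 | yx[x]_xxyz
After 15 steps: state s3, head at 1, tape yxx_xxyz.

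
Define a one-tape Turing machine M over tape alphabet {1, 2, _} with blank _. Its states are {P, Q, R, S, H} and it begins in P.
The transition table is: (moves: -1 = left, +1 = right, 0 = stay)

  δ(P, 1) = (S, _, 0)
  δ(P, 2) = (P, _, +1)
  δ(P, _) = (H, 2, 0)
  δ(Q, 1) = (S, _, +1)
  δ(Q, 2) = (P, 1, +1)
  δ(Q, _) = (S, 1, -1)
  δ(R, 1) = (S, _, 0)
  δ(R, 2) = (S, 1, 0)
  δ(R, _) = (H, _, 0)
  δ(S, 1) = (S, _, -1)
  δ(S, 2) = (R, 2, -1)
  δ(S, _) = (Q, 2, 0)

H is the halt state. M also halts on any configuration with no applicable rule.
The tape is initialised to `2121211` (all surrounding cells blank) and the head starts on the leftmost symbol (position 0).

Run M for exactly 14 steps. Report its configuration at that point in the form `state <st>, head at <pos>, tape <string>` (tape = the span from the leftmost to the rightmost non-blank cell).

P | [2]121211   read 2 → write _, move +1, go to P
P | _[1]21211   read 1 → write _, move 0, go to S
S | _[_]21211   read _ → write 2, move 0, go to Q
Q | _[2]21211   read 2 → write 1, move +1, go to P
P | _1[2]1211   read 2 → write _, move +1, go to P
P | _1_[1]211   read 1 → write _, move 0, go to S
S | _1_[_]211   read _ → write 2, move 0, go to Q
Q | _1_[2]211   read 2 → write 1, move +1, go to P
P | _1_1[2]11   read 2 → write _, move +1, go to P
P | _1_1_[1]1   read 1 → write _, move 0, go to S
S | _1_1_[_]1   read _ → write 2, move 0, go to Q
Q | _1_1_[2]1   read 2 → write 1, move +1, go to P
P | _1_1_1[1]   read 1 → write _, move 0, go to S
S | _1_1_1[_]   read _ → write 2, move 0, go to Q
Q | _1_1_1[2]
After 14 steps: state Q, head at 6, tape 1_1_12.

state Q, head at 6, tape 1_1_12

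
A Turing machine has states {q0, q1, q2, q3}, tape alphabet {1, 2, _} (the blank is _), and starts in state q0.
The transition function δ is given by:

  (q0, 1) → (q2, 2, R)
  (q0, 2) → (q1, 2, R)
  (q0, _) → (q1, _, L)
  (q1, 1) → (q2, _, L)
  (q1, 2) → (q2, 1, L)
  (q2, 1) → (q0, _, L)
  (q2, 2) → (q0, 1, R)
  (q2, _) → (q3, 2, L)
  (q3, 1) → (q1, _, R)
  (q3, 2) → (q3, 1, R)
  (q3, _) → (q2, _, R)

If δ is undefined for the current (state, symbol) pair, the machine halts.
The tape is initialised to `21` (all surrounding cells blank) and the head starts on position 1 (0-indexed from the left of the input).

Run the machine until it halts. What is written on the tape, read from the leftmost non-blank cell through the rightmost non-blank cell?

q0 | _2[1]____   read 1 → write 2, move R, go to q2
q2 | _22[_]___   read _ → write 2, move L, go to q3
q3 | _2[2]2___   read 2 → write 1, move R, go to q3
q3 | _21[2]___   read 2 → write 1, move R, go to q3
q3 | _211[_]__   read _ → write _, move R, go to q2
q2 | _211_[_]_   read _ → write 2, move L, go to q3
q3 | _211[_]2_   read _ → write _, move R, go to q2
q2 | _211_[2]_   read 2 → write 1, move R, go to q0
q0 | _211_1[_]   read _ → write _, move L, go to q1
q1 | _211_[1]_   read 1 → write _, move L, go to q2
q2 | _211[_]__   read _ → write 2, move L, go to q3
q3 | _21[1]2__   read 1 → write _, move R, go to q1
q1 | _21_[2]__   read 2 → write 1, move L, go to q2
q2 | _21[_]1__   read _ → write 2, move L, go to q3
q3 | _2[1]21__   read 1 → write _, move R, go to q1
q1 | _2_[2]1__   read 2 → write 1, move L, go to q2
q2 | _2[_]11__   read _ → write 2, move L, go to q3
q3 | _[2]211__   read 2 → write 1, move R, go to q3
q3 | _1[2]11__   read 2 → write 1, move R, go to q3
q3 | _11[1]1__   read 1 → write _, move R, go to q1
q1 | _11_[1]__   read 1 → write _, move L, go to q2
q2 | _11[_]___   read _ → write 2, move L, go to q3
q3 | _1[1]2___   read 1 → write _, move R, go to q1
q1 | _1_[2]___   read 2 → write 1, move L, go to q2
q2 | _1[_]1___   read _ → write 2, move L, go to q3
q3 | _[1]21___   read 1 → write _, move R, go to q1
q1 | __[2]1___   read 2 → write 1, move L, go to q2
q2 | _[_]11___   read _ → write 2, move L, go to q3
q3 | [_]211___   read _ → write _, move R, go to q2
q2 | _[2]11___   read 2 → write 1, move R, go to q0
q0 | _1[1]1___   read 1 → write 2, move R, go to q2
q2 | _12[1]___   read 1 → write _, move L, go to q0
q0 | _1[2]____   read 2 → write 2, move R, go to q1
q1 | _12[_]___
The non-blank tape span at halt is 12.

12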